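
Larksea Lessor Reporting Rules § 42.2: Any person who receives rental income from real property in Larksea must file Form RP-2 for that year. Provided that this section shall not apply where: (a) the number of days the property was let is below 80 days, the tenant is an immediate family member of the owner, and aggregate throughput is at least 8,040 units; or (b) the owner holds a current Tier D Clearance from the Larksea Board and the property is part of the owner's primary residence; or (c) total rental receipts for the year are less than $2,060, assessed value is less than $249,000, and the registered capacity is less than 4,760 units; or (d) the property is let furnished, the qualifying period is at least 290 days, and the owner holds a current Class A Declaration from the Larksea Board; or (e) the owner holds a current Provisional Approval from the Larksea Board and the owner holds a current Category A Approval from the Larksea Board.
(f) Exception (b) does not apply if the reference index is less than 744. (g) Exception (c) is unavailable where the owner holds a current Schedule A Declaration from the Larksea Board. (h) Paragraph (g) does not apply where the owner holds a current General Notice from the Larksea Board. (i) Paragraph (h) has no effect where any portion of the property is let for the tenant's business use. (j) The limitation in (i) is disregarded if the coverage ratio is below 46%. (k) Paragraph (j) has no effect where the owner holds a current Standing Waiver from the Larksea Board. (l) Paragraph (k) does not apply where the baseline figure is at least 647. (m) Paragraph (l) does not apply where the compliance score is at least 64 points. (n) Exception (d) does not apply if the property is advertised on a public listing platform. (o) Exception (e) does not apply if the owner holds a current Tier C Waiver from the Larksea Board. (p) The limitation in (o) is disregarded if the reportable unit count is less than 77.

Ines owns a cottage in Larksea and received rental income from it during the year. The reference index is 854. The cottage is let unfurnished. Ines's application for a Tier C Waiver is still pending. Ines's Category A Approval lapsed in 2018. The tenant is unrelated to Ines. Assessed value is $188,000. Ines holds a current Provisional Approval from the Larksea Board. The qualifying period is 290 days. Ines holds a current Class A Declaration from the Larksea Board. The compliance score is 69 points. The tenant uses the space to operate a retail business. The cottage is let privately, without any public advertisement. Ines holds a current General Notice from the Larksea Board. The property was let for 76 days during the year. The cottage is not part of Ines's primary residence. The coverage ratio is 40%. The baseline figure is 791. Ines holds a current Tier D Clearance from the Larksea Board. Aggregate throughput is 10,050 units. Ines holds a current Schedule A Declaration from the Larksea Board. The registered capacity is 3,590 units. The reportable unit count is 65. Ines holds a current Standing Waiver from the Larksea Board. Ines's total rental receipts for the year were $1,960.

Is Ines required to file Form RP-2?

Yes — Ines must file Form RP-2.

Exception (a) requires that the tenant is an immediate family member of the owner; but the tenant is unrelated to the owner, so (a) is unavailable.
Exception (b) requires that the property is part of the owner's primary residence; but the cottage is not part of the primary residence, so (b) is unavailable.
All of (c)'s requirements are met (total rental receipts for the year are $1,960, less than the $2,060 limit; assessed value is $188,000, less than the $249,000 limit; the registered capacity is 3,590 units, less than the 4,760 units limit). However, paragraphs (g)–(m) must be considered: (g) is triggered — a current Schedule A Declaration is held. (h) would limit (g) — a current General Notice is held — but (i) sets (h) aside: (i) is engaged — the space is let for business use. (j) would limit (i) — the coverage ratio is 40%, below the 46% limit — but (k) sets (j) aside: (k) operates against (j): a current Standing Waiver is held. (l) is triggered (the baseline figure is 791, meeting the 647 threshold), but is displaced by (m): (m) applies — the compliance score is 69 points, meeting the 64 points threshold. (c) is therefore removed.
Exception (d) does not apply: the property is let unfurnished.
Exception (e) does not apply: no current Category A Approval is held.
Every exception is unavailable, so the rule governs.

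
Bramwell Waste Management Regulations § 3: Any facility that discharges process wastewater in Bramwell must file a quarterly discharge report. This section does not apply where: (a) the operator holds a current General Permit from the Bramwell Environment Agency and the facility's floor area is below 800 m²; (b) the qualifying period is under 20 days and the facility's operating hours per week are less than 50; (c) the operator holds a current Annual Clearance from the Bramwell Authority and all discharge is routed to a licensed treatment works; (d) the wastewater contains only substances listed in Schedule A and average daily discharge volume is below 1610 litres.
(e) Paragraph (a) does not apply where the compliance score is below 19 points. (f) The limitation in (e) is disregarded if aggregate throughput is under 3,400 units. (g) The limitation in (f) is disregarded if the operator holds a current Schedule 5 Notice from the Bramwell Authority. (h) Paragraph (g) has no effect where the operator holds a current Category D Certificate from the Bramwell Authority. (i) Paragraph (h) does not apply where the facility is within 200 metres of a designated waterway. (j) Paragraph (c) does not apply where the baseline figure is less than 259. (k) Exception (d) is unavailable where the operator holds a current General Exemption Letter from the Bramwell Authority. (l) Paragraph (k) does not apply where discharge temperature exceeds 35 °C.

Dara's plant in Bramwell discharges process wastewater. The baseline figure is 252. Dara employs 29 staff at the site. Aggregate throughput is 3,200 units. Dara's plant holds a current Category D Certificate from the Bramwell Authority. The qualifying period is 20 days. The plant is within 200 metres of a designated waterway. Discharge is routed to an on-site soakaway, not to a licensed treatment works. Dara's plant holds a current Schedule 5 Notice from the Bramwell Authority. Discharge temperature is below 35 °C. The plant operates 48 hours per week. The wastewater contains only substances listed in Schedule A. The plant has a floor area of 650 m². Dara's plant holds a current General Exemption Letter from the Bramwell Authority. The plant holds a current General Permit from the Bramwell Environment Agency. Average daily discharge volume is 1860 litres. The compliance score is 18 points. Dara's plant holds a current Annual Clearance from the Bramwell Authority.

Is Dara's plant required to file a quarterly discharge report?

Exception (a): a current General Permit is held; the facility's floor area is 650 m², below the 800 m² limit — every condition holds. Turning to paragraphs (e)–(i): (e) applies — the compliance score is 18 points, below the 19 points limit. (f) applies (aggregate throughput is 3,200 units, under the 3,400 units limit), but is itself disapplied by (g): (g) operates against (f): a current Schedule 5 Notice is held. (h) operates (a current Category D Certificate is held), but is overridden by (i): (i) is triggered — the plant is within 200 m of a designated waterway. (a) is therefore removed.
Exception (b) fails — the qualifying period is 20 days, not under 20 days.
Exception (c) requires that all discharge is routed to a licensed treatment works; but discharge is not routed to a licensed treatment works, so (c) is unavailable.
Exception (d) fails — average daily discharge volume is 1860 litres, not below 1610 litres.
None of the exceptions is available; § 3 applies in full.

Yes — Dara's plant must file a quarterly discharge report.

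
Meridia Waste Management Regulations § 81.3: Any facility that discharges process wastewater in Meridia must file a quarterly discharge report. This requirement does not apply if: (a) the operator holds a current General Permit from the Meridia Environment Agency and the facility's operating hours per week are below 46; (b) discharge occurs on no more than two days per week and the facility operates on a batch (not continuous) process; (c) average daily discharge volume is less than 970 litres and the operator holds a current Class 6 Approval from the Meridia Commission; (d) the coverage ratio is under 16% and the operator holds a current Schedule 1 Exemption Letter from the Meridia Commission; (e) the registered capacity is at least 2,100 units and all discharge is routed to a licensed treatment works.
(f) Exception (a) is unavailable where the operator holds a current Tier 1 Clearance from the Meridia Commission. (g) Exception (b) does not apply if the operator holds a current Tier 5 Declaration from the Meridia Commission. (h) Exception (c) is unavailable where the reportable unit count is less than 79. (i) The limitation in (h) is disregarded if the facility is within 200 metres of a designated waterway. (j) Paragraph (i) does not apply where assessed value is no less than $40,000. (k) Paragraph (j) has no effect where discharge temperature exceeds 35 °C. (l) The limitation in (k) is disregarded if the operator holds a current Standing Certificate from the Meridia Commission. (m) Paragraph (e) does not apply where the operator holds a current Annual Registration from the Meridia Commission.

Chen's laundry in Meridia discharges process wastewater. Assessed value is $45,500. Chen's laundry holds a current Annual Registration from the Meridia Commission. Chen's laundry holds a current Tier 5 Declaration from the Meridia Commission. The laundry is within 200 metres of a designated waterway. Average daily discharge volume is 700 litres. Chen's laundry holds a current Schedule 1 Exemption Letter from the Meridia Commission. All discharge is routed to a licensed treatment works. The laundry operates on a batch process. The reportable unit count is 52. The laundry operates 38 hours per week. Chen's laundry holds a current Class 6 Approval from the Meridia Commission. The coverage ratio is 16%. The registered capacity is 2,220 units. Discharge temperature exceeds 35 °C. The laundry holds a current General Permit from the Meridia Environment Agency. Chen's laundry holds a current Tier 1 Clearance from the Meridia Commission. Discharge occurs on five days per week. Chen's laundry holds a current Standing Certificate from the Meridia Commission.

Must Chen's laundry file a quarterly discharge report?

Exception (a)'s conditions are all satisfied: a current General Permit is held; the facility's operating hours per week are 38, below the 46 limit. Turning to paragraph (f): (f) operates against (a): a current Tier 1 Clearance is held. So (a) is unavailable.
Exception (b) requires that discharge occurs on no more than two days per week; but discharge occurs on five days per week, so (b) is unavailable.
Exception (c)'s conditions are all satisfied: average daily discharge volume is 700 litres, less than the 970 litres limit; a current Class 6 Approval is held. Turning to paragraphs (h)–(l): (h) operates against (c): the reportable unit count is 52, less than the 79 limit. (i) would limit (h) — the laundry is within 200 m of a designated waterway — but (j) sets (i) aside: (j) operates against (i): assessed value is $45,500, meeting the $40,000 threshold. (k) is engaged (discharge temperature exceeds 35 °C), but is overridden by (l): (l) operates against (k): a current Standing Certificate is held. Exception (c) does not apply.
Exception (d) requires that the coverage ratio is under 16%; but the coverage ratio is 16%, not under 16%, so (d) is unavailable.
All of (e)'s requirements are met (the registered capacity is 2,220 units, meeting the 2,100 units threshold; discharge is routed to a licensed treatment works). However, paragraph (m) must be considered: (m) is triggered — a current Annual Registration is held. (e) is therefore removed.
No exception applies. The general rule governs.

Yes — Chen's laundry must file a quarterly discharge report.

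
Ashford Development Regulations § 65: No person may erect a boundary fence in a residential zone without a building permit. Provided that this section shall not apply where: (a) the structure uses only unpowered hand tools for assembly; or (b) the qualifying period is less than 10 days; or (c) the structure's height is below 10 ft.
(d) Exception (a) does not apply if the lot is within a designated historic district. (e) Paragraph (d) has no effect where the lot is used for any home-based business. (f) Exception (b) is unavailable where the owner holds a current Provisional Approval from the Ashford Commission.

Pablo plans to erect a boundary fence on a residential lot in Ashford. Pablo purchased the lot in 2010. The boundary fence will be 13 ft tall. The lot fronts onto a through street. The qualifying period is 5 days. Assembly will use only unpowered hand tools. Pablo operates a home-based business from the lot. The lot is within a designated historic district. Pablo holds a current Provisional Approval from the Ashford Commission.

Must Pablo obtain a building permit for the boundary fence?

Exception (a): assembly uses only hand tools — every condition holds. As to paragraphs (d)–(e): (d) operates (the lot is in a historic district), but yields to (e): (e) applies — a home-based business operates on the lot. (a) remains available.
Exception (b)'s conditions are all satisfied: the qualifying period is 5 days, less than the 10 days limit. However, paragraph (f) must be considered: (f) operates — a current Provisional Approval is held. (b) is therefore removed.
Exception (c) fails — the structure's height is 13 ft, not below 10 ft.

No — exception (a) applies; Pablo does not need a building permit.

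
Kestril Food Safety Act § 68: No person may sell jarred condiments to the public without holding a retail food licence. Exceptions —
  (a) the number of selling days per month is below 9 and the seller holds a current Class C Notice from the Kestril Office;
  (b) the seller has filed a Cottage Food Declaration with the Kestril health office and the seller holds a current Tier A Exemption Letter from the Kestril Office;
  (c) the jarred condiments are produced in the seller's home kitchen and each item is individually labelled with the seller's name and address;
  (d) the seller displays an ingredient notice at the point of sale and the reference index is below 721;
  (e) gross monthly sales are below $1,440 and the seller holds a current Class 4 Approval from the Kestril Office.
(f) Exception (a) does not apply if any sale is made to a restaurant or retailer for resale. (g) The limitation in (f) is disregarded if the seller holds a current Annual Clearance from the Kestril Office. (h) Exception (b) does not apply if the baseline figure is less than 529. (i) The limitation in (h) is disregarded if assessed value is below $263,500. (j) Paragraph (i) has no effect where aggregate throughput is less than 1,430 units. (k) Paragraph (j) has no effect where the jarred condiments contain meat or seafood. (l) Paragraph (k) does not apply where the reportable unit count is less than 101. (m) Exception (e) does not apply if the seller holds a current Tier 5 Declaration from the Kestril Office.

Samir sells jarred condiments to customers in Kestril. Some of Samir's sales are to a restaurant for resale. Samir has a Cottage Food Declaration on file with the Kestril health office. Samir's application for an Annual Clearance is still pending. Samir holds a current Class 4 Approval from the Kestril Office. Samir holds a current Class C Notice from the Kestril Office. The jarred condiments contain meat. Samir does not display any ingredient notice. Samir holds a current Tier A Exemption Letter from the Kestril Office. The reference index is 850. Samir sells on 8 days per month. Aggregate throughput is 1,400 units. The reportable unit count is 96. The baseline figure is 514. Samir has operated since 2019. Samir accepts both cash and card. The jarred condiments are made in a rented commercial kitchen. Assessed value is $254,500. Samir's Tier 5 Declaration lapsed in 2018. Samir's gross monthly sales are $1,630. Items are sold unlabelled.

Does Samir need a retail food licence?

Yes — Samir must hold a retail food licence.

Exception (a): the number of selling days per month is 8, below the 9 limit; a current Class C Notice is held — every condition holds. But applying paragraphs (f)–(g): (f) applies — some sales are to a restaurant for resale. (g) does not operate here (there is no Annual Clearance in force), so (f) stands. So (a) is unavailable.
All of (b)'s requirements are met (a Cottage Food Declaration is on file; a current Tier A Exemption Letter is held). But applying paragraphs (h)–(l): (h) operates against (b): the baseline figure is 514, less than the 529 limit. (i) would limit (h) — assessed value is $254,500, below the $263,500 limit — but (j) sets (i) aside: (j) operates against (i): aggregate throughput is 1,400 units, less than the 1,430 units limit. (k) operates (the jarred condiments contain meat), but is overridden by (l): (l) applies — the reportable unit count is 96, less than the 101 limit. (b) is therefore removed.
Exception (c) requires that the jarred condiments are produced in the seller's home kitchen; but the jarred condiments are made in a commercial kitchen, not a home kitchen, so (c) is unavailable.
Exception (d) requires that the seller displays an ingredient notice at the point of sale; but no ingredient notice is displayed, so (d) is unavailable.
Exception (e) requires that gross monthly sales are below $1,440; but gross monthly sales are $1,630, not below $1,440, so (e) is unavailable.
Every exception is unavailable, so the rule governs.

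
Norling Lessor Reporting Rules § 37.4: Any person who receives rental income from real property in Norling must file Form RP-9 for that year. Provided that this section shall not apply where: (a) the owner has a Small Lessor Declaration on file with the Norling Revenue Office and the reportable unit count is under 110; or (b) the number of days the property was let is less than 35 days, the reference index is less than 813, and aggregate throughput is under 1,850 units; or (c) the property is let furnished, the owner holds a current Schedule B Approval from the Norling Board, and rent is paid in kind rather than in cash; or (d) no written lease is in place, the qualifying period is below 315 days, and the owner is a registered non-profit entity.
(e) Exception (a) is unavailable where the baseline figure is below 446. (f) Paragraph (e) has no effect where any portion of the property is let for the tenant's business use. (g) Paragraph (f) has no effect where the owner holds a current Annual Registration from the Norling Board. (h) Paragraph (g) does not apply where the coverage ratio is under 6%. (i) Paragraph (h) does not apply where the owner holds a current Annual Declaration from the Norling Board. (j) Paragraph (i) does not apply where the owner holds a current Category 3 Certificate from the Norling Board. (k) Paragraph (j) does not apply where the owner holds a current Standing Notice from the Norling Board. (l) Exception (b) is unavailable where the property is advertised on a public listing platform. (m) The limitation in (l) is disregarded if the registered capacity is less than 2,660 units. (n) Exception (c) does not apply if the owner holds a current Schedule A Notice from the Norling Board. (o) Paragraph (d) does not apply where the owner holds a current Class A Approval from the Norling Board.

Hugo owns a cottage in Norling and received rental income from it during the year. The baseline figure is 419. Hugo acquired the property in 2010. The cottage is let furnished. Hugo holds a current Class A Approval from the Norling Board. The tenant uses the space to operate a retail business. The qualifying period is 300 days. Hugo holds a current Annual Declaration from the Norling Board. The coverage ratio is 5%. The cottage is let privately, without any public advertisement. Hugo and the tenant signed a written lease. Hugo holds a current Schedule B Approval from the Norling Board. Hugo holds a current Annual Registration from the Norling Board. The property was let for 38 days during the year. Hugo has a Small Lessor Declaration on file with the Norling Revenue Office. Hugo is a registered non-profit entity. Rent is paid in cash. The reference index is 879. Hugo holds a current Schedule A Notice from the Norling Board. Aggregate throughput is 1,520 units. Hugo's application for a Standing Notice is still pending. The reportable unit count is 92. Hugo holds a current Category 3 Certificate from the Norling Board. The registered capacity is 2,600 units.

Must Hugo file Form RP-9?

No — exception (a) applies; Hugo is not required to file Form RP-9.

All of (a)'s requirements are met (a Small Lessor Declaration is on file; the reportable unit count is 92, under the 110 limit). Applying paragraphs (e)–(k): (e) would limit (a) — the baseline figure is 419, below the 446 limit — but (f) sets (e) aside: (f) operates against (e): the space is let for business use. (g) would limit (f) — a current Annual Registration is held — but (h) sets (g) aside: (h) operates against (g): the coverage ratio is 5%, under the 6% limit. (i) applies (a current Annual Declaration is held), but is itself disapplied by (j): (j) operates against (i): a current Category 3 Certificate is held. (k) is inapplicable (the Standing Notice is not current), so (j) stands. So (a) applies.
Exception (b) fails — the number of days the property was let is 38 days, not less than 35 days.
Exception (c) requires that rent is paid in kind rather than in cash; but rent is paid in cash, so (c) is unavailable.
Exception (d) requires that no written lease is in place; but a written lease is in place, so (d) is unavailable.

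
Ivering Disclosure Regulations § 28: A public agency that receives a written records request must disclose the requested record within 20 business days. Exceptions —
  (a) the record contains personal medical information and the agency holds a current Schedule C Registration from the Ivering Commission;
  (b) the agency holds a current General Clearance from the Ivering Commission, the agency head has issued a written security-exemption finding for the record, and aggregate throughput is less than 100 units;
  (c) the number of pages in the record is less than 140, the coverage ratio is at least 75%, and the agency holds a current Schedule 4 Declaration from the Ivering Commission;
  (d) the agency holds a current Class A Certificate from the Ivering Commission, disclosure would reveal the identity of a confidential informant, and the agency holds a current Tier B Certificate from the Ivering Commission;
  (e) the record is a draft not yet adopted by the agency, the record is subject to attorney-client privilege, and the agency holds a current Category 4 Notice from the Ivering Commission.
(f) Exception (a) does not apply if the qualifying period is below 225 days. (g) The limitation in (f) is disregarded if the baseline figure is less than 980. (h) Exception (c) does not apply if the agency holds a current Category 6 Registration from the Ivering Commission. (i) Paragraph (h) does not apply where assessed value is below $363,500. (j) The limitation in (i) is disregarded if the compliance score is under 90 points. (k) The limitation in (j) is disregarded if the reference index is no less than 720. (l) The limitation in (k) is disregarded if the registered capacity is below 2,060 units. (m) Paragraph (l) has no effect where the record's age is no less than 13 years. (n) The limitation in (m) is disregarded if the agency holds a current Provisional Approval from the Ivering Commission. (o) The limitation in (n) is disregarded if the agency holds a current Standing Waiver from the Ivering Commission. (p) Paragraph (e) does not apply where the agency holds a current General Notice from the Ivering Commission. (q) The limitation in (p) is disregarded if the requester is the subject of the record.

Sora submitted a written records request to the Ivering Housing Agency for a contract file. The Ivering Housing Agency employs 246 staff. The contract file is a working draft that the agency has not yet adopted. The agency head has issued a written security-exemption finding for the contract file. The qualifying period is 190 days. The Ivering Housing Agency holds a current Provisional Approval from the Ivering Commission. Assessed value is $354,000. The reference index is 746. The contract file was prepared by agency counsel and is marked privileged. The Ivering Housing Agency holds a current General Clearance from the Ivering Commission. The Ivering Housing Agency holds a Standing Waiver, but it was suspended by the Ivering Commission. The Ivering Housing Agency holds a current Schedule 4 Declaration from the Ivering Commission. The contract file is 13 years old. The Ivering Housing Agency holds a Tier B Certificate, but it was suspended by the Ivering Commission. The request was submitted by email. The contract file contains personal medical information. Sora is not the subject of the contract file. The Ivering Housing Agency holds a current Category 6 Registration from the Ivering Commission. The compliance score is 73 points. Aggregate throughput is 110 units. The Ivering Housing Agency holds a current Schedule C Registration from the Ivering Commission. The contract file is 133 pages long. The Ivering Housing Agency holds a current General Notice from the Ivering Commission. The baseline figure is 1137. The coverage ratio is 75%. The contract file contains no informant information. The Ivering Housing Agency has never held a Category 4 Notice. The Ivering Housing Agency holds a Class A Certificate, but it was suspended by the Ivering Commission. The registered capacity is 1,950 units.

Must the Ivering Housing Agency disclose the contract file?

All of (a)'s requirements are met (the contract file contains personal medical information; a current Schedule C Registration is held). But: (f) is engaged — the qualifying period is 190 days, below the 225 days limit. (g), which would lift (f), is inapplicable — the baseline figure is 1,137, not less than 980. Exception (a) does not apply.
Exception (b) fails — aggregate throughput is 110 units, not less than 100 units.
All of (c)'s requirements are met (the number of pages in the record is 133, less than the 140 limit; the coverage ratio is 75%, meeting the 75% threshold; a current Schedule 4 Declaration is held). However, paragraphs (h)–(o) must be considered: (h) operates against (c): a current Category 6 Registration is held. (i) would limit (h) — assessed value is $354,000, below the $363,500 limit — but (j) sets (i) aside: (j) operates — the compliance score is 73 points, under the 90 points limit. (k) applies (the reference index is 746, meeting the 720 threshold), but yields to (l): (l) applies — the registered capacity is 1,950 units, below the 2,060 units limit. (m) would limit (l) — the record's age is 13 years, meeting the 13 years threshold — but (n) sets (m) aside: (n) is engaged — a current Provisional Approval is held. (o) is inapplicable (no current Standing Waiver is held), so (n) stands. Exception (c) does not apply.
Exception (d) does not apply: no current Class A Certificate is held.
Exception (e) fails — the Category 4 Notice is not current.
No exception applies. The general rule governs.

Yes — the Ivering Housing Agency must disclose the contract file.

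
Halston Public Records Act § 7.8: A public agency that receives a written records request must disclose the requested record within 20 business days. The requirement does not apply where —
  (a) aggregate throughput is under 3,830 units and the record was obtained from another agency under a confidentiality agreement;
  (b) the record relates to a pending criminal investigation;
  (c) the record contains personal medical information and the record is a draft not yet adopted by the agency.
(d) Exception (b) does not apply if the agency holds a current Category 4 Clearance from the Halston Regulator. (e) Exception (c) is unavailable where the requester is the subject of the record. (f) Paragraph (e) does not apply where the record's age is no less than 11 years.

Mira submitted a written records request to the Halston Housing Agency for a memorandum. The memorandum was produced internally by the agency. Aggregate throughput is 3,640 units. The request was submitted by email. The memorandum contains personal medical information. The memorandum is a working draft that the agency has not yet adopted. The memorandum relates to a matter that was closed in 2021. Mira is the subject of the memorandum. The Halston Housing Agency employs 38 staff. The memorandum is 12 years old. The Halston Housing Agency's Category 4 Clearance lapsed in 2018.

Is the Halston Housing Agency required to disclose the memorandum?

No — exception (c) applies; the Halston Housing Agency is not required to disclose the memorandum.

Exception (a) requires that the record was obtained from another agency under a confidentiality agreement; but the memorandum was produced internally, so (a) is unavailable.
Exception (b) does not apply: the memorandum relates to a closed matter.
Exception (c) is satisfied on its face — the memorandum contains personal medical information; the memorandum is an unadopted draft. Under paragraphs (e)–(f): (e) operates (Mira is the subject of the memorandum), but yields to (f): (f) is engaged — the record's age is 12 years, meeting the 11 years threshold. (c) remains available.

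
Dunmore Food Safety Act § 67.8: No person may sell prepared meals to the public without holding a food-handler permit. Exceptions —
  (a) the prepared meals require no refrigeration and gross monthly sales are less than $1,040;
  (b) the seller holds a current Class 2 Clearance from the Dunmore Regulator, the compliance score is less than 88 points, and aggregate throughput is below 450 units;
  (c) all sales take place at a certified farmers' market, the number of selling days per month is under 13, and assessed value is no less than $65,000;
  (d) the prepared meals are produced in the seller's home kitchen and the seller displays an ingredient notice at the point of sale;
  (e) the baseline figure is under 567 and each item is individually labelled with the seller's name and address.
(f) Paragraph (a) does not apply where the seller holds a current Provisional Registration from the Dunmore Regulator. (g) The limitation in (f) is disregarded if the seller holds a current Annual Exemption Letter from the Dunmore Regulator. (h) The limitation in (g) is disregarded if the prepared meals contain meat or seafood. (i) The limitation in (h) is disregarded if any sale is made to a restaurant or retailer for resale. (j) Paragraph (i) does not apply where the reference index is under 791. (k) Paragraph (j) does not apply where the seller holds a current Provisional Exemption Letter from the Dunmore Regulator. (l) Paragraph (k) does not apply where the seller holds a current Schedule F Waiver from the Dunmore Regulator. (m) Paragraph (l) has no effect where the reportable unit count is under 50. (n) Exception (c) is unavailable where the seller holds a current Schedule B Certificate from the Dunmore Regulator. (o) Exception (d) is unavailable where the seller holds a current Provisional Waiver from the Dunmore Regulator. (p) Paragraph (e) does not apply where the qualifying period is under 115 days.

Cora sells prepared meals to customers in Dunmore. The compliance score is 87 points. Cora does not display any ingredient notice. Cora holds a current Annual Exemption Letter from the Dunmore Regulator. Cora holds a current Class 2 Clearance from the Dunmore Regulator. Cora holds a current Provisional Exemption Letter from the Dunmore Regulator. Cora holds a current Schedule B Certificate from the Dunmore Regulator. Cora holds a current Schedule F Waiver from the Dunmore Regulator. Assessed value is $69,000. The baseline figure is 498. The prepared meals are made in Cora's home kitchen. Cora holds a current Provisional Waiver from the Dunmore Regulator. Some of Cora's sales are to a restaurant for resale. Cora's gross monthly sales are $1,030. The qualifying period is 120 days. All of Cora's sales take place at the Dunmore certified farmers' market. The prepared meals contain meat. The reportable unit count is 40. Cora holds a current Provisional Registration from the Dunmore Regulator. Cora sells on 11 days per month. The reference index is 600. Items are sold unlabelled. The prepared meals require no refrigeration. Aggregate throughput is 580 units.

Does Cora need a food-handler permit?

Exception (a): the prepared meals are shelf-stable; gross monthly sales are $1,030, less than the $1,040 limit — every condition holds. Under paragraphs (f)–(m): (f) is engaged (a current Provisional Registration is held), but is overridden by (g): (g) applies — a current Annual Exemption Letter is held. (h) operates (the prepared meals contain meat), but is itself disapplied by (i): (i) operates — some sales are to a restaurant for resale. (j) would limit (i) — the reference index is 600, under the 791 limit — but (k) sets (j) aside: (k) operates — a current Provisional Exemption Letter is held. (l) applies (a current Schedule F Waiver is held), but is overridden by (m): (m) operates against (l): the reportable unit count is 40, under the 50 limit. Exception (a) stands.
Exception (b) fails — aggregate throughput is 580 units, not below 450 units.
Exception (c) is satisfied on its face — all sales are at a certified farmers' market; the number of selling days per month is 11, under the 13 limit; assessed value is $69,000, meeting the $65,000 threshold. But: (n) operates against (c): a current Schedule B Certificate is held. Exception (c) does not apply.
Exception (d) does not apply: no ingredient notice is displayed.
Exception (e) fails — items are sold unlabelled.

No — exception (a) applies; Cora is not required to hold a food-handler permit.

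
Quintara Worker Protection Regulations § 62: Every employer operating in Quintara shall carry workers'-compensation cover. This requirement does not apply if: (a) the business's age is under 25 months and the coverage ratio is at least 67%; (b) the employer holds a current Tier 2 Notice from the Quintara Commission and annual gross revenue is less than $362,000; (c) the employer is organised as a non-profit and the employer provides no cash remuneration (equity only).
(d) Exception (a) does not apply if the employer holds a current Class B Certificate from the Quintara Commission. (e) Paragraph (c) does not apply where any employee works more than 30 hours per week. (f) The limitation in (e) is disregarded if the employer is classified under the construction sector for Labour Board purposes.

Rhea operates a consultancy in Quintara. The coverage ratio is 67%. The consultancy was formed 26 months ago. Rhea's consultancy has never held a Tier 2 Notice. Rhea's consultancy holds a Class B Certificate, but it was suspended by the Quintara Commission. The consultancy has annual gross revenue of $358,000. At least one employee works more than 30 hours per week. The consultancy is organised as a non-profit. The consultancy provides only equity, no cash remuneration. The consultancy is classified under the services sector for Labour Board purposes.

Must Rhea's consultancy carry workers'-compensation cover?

Exception (a) requires that the business's age is under 25 months; but the business's age is 26 months, not under 25 months, so (a) is unavailable.
Exception (b) fails — the Tier 2 Notice is not current.
Exception (c)'s conditions are all satisfied: the employer is a non-profit; remuneration is equity-only. But: (e) is triggered — at least one employee exceeds 30 hours/week. (f), which would lift (e), is not triggered — the consultancy is classified under the services sector. Exception (c) does not apply.
Every exception is unavailable, so the rule governs.

Yes — Rhea's consultancy must carry workers'-compensation cover.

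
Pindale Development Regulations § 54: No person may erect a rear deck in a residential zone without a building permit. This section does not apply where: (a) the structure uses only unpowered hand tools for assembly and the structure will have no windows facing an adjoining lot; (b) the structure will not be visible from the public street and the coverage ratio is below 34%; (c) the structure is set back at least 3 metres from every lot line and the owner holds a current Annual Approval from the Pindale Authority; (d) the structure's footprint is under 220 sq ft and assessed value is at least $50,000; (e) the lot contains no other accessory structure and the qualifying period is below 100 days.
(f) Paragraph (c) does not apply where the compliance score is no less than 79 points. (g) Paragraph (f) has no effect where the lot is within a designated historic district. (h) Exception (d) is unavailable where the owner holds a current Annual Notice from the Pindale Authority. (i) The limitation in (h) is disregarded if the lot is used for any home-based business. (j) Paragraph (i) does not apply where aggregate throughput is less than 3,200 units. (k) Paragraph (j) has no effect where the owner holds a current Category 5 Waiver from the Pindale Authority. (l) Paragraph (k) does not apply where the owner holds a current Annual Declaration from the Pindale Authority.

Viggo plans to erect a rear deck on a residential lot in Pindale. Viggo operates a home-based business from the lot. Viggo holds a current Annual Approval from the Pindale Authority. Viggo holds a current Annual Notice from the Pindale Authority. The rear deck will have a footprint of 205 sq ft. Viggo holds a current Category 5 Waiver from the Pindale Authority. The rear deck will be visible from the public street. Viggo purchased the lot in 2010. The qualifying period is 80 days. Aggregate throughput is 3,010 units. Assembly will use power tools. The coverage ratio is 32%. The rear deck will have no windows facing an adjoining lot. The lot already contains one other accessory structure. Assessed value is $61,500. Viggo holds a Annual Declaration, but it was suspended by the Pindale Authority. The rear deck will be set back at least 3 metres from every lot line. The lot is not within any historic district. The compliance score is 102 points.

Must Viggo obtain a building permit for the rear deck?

Exception (a) requires that the structure uses only unpowered hand tools for assembly; but assembly uses power tools, so (a) is unavailable.
Exception (b) does not apply: the structure will be visible from the street.
Exception (c)'s conditions are all satisfied: the setback is at least 3 m on every side; a current Annual Approval is held. However, paragraphs (f)–(g) must be considered: (f) operates against (c): the compliance score is 102 points, meeting the 79 points threshold. (g), which would lift (f), is not triggered — the lot is not in a historic district. So (c) is unavailable.
Exception (d)'s conditions are all satisfied: the structure's footprint is 205 sq ft, under the 220 sq ft limit; assessed value is $61,500, meeting the $50,000 threshold. As to paragraphs (h)–(l): (h) would limit (d) — a current Annual Notice is held — but (i) sets (h) aside: (i) operates against (h): a home-based business operates on the lot. (j) would limit (i) — aggregate throughput is 3,010 units, less than the 3,200 units limit — but (k) sets (j) aside: (k) operates — a current Category 5 Waiver is held. (l), which would lift (k), is inapplicable — there is no Annual Declaration in force. So (d) applies.
Exception (e) does not apply: the lot already has another accessory structure.

No — exception (d) applies; Viggo does not need a building permit.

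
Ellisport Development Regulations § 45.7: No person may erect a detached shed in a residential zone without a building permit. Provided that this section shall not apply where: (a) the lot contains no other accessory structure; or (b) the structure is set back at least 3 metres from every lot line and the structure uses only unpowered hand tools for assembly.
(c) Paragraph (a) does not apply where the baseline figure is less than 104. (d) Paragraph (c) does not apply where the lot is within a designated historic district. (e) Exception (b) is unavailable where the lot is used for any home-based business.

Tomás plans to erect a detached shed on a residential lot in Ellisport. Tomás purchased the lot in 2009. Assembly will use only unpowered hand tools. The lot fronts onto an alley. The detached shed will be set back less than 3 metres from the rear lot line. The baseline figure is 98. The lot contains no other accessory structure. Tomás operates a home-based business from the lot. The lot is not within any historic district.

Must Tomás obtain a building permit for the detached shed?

Yes — Tomás must obtain a building permit.

Exception (a) is satisfied on its face — the lot has no other accessory structure. But: (c) operates against (a): the baseline figure is 98, less than the 104 limit. (d) does not operate here (the lot is not in a historic district), so (c) stands. (a) is therefore removed.
Exception (b) requires that the structure is set back at least 3 metres from every lot line; but the rear setback is under 3 m, so (b) is unavailable.
No exception applies. The general rule governs.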